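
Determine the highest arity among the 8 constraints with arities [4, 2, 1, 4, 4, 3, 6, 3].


The arities are: 4, 2, 1, 4, 4, 3, 6, 3.
Scan for the maximum value.
Maximum arity = 6.

6


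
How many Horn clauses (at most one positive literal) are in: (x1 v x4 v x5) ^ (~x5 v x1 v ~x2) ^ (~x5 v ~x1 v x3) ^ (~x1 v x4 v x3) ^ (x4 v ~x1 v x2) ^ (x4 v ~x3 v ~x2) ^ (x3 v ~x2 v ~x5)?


A Horn clause has at most one positive literal.
Clause 1: 3 positive lit(s) -> not Horn
Clause 2: 1 positive lit(s) -> Horn
Clause 3: 1 positive lit(s) -> Horn
Clause 4: 2 positive lit(s) -> not Horn
Clause 5: 2 positive lit(s) -> not Horn
Clause 6: 1 positive lit(s) -> Horn
Clause 7: 1 positive lit(s) -> Horn
Total Horn clauses = 4.

4


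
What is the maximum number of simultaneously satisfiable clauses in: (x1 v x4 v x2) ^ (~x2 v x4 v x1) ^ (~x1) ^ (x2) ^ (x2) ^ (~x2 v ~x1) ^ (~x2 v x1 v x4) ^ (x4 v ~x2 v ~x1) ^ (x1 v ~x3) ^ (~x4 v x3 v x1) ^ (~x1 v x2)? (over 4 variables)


Enumerate all 16 truth assignments.
For each, count how many of the 11 clauses are satisfied.
The formula is not fully satisfiable, so the maximum is below 11.
Maximum simultaneously satisfiable clauses = 10.

10


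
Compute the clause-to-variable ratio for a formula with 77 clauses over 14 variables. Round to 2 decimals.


Clause-to-variable ratio = clauses / variables.
77 / 14 = 5.5.

5.5


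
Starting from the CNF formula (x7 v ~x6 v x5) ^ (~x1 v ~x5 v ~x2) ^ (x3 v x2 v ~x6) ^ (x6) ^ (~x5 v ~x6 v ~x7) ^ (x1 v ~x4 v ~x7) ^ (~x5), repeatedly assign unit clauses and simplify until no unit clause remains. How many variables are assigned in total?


Unit propagation repeatedly assigns the literal in any unit clause, then simplifies.
Assignments in order: x6 = T, x5 = F, x7 = T.
No further unit clauses remain.
Total variables assigned = 3.

3


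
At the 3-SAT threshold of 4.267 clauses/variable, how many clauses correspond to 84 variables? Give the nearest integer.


The 3-SAT phase transition occurs at approximately 4.267 clauses per variable.
m = 4.267 * 84 = 358.428.
Rounded to nearest integer: 358.

358


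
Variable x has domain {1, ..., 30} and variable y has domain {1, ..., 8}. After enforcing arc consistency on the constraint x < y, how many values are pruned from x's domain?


For the constraint x < y, x needs a supporting value in y's domain.
x can be at most 7 (one less than y's maximum).
Valid x values from domain: 7 out of 30.
Pruned = 30 - 7 = 23.

23


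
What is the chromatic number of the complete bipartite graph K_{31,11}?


K_{31,11} is bipartite by definition: the two parts are independent sets, with every edge crossing between them.
Color all vertices in one part with color 1 and all vertices in the other part with color 2.
Since the graph has at least one edge, one color does not suffice.
Chromatic number = 2.

2


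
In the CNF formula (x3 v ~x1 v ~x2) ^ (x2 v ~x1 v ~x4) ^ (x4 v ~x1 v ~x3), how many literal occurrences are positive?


Scan each clause for unnegated literals.
Clause 1: 1 positive; Clause 2: 1 positive; Clause 3: 1 positive.
Total positive literal occurrences = 3.

3


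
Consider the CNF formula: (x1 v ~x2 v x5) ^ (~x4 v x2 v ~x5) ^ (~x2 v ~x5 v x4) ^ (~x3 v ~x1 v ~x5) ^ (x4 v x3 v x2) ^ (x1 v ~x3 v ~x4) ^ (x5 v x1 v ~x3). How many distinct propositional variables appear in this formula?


Identify each distinct variable in the formula.
Variables found: x1, x2, x3, x4, x5.
Total distinct variables = 5.

5


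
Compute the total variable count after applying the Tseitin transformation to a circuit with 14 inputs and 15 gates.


The Tseitin transformation introduces one auxiliary variable per gate.
Total variables = inputs + gates = 14 + 15 = 29.

29


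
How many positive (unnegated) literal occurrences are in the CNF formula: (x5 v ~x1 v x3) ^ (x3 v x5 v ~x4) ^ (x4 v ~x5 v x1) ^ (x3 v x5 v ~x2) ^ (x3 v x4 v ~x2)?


Scan each clause for unnegated literals.
Clause 1: 2 positive; Clause 2: 2 positive; Clause 3: 2 positive; Clause 4: 2 positive; Clause 5: 2 positive.
Total positive literal occurrences = 10.

10


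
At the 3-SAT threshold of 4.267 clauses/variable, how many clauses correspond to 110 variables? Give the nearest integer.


The 3-SAT phase transition occurs at approximately 4.267 clauses per variable.
m = 4.267 * 110 = 469.37.
Rounded to nearest integer: 469.

469


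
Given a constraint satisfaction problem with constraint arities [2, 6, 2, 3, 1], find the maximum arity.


The arities are: 2, 6, 2, 3, 1.
Scan for the maximum value.
Maximum arity = 6.

6


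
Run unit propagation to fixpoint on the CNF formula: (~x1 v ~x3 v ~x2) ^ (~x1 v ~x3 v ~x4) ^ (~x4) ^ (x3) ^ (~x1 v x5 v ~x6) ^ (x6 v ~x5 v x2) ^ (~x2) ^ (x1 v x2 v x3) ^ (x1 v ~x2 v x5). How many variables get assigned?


Unit propagation repeatedly assigns the literal in any unit clause, then simplifies.
Assignments in order: x4 = F, x3 = T, x2 = F.
No further unit clauses remain.
Total variables assigned = 3.

3


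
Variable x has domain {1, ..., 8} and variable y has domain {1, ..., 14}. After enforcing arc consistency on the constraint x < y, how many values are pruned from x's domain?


For the constraint x < y, x needs a supporting value in y's domain.
x can be at most 13 (one less than y's maximum).
Valid x values from domain: 8 out of 8.
Pruned = 8 - 8 = 0.

0


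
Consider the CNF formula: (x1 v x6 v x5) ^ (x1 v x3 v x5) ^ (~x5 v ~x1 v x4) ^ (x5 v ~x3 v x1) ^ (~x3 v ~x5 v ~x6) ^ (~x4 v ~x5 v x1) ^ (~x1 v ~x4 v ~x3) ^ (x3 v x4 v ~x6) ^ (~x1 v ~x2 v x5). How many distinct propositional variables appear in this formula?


Identify each distinct variable in the formula.
Variables found: x1, x2, x3, x4, x5, x6.
Total distinct variables = 6.

6


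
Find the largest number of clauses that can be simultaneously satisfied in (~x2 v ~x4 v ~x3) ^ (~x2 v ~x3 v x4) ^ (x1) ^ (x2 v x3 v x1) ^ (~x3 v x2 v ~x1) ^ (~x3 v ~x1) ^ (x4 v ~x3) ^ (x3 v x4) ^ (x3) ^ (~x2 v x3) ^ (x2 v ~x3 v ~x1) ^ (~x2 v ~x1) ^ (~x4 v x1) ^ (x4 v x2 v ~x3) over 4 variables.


Enumerate all 16 truth assignments.
For each, count how many of the 14 clauses are satisfied.
The formula is not fully satisfiable, so the maximum is below 14.
Maximum simultaneously satisfiable clauses = 13.

13


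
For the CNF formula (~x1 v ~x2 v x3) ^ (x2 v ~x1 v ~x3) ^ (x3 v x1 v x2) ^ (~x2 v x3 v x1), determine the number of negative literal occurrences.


Scan each clause for negated literals.
Clause 1: 2 negative; Clause 2: 2 negative; Clause 3: 0 negative; Clause 4: 1 negative.
Total negative literal occurrences = 5.

5


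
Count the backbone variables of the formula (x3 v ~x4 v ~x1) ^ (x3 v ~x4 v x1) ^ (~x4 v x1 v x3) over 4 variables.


Find all satisfying assignments: 12 model(s).
Check which variables have the same value in every model.
No variable is fixed across all models.
Backbone size = 0.

0


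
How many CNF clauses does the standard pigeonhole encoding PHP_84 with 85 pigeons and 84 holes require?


The PHP encoding has two parts:
1) At-least-one-hole clauses: 85 (one per pigeon, each with 84 literals).
2) At-most-one-pigeon-per-hole clauses: 84 holes * C(85,2) = 84 * 3570 = 299880.
Total clauses = 85 + 299880 = 299965.

299965


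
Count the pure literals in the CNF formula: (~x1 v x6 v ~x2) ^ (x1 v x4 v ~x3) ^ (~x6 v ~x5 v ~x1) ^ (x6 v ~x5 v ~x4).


A pure literal appears in only one polarity across all clauses.
Pure literals: x2 (negative only), x3 (negative only), x5 (negative only).
Count = 3.

3


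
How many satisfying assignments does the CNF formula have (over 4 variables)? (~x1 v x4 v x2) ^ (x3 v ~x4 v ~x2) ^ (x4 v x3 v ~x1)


Enumerate all 16 truth assignments over 4 variables.
Test each against every clause.
Satisfying assignments found: 11.

11


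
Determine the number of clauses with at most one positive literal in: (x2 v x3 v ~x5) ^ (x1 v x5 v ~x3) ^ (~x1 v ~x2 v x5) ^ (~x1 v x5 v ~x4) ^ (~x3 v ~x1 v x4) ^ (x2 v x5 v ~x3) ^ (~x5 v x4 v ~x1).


A Horn clause has at most one positive literal.
Clause 1: 2 positive lit(s) -> not Horn
Clause 2: 2 positive lit(s) -> not Horn
Clause 3: 1 positive lit(s) -> Horn
Clause 4: 1 positive lit(s) -> Horn
Clause 5: 1 positive lit(s) -> Horn
Clause 6: 2 positive lit(s) -> not Horn
Clause 7: 1 positive lit(s) -> Horn
Total Horn clauses = 4.

4


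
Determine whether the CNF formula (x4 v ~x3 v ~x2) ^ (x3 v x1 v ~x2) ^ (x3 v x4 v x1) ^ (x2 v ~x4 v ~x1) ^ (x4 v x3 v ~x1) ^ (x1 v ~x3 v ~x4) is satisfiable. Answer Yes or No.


Check all 16 possible truth assignments.
Number of satisfying assignments found: 5.
The formula is satisfiable.

Yes


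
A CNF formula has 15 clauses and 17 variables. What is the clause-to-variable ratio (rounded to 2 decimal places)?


Clause-to-variable ratio = clauses / variables.
15 / 17 = 0.88.

0.88


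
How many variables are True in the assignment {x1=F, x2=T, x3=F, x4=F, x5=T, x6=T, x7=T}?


The weight is the number of variables assigned True.
True variables: x2, x5, x6, x7.
Weight = 4.

4


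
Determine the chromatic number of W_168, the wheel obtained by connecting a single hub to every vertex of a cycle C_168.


W_168 consists of the cycle C_168 together with a hub vertex adjacent to every cycle vertex.
The cycle C_168 needs 2 colors (even cycle -> 2).
The hub is adjacent to every cycle vertex, so it must receive a new color distinct from all of them.
Chromatic number = 2 + 1 = 3.

3


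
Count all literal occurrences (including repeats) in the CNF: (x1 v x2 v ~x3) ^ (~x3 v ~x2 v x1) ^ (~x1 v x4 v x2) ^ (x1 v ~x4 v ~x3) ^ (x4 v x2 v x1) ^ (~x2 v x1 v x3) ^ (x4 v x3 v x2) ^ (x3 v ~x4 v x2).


Clause lengths: 3, 3, 3, 3, 3, 3, 3, 3.
Sum = 3 + 3 + 3 + 3 + 3 + 3 + 3 + 3 = 24.

24


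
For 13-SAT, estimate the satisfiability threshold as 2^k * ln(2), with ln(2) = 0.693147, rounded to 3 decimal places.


Using the asymptotic formula: threshold ~ 2^k * ln(2).
2^13 = 8192.
8192 * 0.693147 = 5678.26.

5678.26


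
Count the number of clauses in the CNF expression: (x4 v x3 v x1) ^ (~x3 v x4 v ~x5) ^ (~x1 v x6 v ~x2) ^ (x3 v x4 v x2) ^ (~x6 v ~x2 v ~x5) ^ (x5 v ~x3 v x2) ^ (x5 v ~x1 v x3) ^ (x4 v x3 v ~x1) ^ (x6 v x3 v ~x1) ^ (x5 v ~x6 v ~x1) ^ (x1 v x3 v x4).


Each group enclosed in parentheses joined by ^ is one clause.
Counting the conjuncts: 11 clauses.

11


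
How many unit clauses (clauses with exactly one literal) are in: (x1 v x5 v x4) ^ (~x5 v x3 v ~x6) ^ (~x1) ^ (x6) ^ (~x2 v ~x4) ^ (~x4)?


A unit clause contains exactly one literal.
Unit clauses found: (~x1), (x6), (~x4).
Count = 3.

3


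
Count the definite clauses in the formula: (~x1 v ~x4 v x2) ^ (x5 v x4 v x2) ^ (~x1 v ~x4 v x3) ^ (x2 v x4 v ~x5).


A definite clause has exactly one positive literal.
Clause 1: 1 positive -> definite
Clause 2: 3 positive -> not definite
Clause 3: 1 positive -> definite
Clause 4: 2 positive -> not definite
Definite clause count = 2.

2


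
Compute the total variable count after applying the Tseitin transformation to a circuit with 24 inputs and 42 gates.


The Tseitin transformation introduces one auxiliary variable per gate.
Total variables = inputs + gates = 24 + 42 = 66.

66


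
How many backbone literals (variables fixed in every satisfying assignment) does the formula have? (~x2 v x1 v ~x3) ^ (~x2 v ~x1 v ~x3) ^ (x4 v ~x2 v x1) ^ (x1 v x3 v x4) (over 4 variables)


Find all satisfying assignments: 10 model(s).
Check which variables have the same value in every model.
No variable is fixed across all models.
Backbone size = 0.

0


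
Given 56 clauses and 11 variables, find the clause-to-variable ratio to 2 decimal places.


Clause-to-variable ratio = clauses / variables.
56 / 11 = 5.09.

5.09


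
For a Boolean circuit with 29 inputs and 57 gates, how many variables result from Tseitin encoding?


The Tseitin transformation introduces one auxiliary variable per gate.
Total variables = inputs + gates = 29 + 57 = 86.

86


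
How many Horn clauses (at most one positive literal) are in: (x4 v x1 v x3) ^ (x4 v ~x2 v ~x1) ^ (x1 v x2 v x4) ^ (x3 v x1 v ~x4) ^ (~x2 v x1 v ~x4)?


A Horn clause has at most one positive literal.
Clause 1: 3 positive lit(s) -> not Horn
Clause 2: 1 positive lit(s) -> Horn
Clause 3: 3 positive lit(s) -> not Horn
Clause 4: 2 positive lit(s) -> not Horn
Clause 5: 1 positive lit(s) -> Horn
Total Horn clauses = 2.

2


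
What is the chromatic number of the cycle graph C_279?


An odd cycle cannot be 2-colored: alternating two colors around the cycle returns to the start with a conflict.
Since 279 is odd, three colors are required (and three suffice).
Chromatic number = 3.

3


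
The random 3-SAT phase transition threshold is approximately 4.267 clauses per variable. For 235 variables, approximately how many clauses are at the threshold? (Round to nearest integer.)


The 3-SAT phase transition occurs at approximately 4.267 clauses per variable.
m = 4.267 * 235 = 1002.745.
Rounded to nearest integer: 1003.

1003


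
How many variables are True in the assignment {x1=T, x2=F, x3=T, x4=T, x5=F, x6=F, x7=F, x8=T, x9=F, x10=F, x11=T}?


The weight is the number of variables assigned True.
True variables: x1, x3, x4, x8, x11.
Weight = 5.

5


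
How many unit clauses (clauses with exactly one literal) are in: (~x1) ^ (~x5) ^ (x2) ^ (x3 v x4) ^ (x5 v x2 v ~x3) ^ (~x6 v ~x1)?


A unit clause contains exactly one literal.
Unit clauses found: (~x1), (~x5), (x2).
Count = 3.

3


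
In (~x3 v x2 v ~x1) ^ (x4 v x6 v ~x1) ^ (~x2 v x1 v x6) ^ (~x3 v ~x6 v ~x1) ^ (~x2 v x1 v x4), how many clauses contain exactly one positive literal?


A definite clause has exactly one positive literal.
Clause 1: 1 positive -> definite
Clause 2: 2 positive -> not definite
Clause 3: 2 positive -> not definite
Clause 4: 0 positive -> not definite
Clause 5: 2 positive -> not definite
Definite clause count = 1.

1


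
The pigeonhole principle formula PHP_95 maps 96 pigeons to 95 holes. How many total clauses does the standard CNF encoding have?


The PHP encoding has two parts:
1) At-least-one-hole clauses: 96 (one per pigeon, each with 95 literals).
2) At-most-one-pigeon-per-hole clauses: 95 holes * C(96,2) = 95 * 4560 = 433200.
Total clauses = 96 + 433200 = 433296.

433296


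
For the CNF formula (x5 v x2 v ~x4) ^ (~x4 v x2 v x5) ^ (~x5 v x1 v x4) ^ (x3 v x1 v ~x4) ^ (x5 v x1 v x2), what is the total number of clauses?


Each group enclosed in parentheses joined by ^ is one clause.
Counting the conjuncts: 5 clauses.

5


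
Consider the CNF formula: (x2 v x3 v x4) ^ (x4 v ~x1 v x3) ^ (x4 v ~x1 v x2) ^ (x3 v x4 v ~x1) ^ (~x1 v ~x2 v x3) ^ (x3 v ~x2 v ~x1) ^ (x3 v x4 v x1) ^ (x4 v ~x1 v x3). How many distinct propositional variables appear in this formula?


Identify each distinct variable in the formula.
Variables found: x1, x2, x3, x4.
Total distinct variables = 4.

4


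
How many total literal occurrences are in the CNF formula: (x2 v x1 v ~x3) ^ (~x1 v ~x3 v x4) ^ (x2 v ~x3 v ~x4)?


Clause lengths: 3, 3, 3.
Sum = 3 + 3 + 3 = 9.

9


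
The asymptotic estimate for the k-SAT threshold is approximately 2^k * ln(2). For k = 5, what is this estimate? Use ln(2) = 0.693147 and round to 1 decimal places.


Using the asymptotic formula: threshold ~ 2^k * ln(2).
2^5 = 32.
32 * 0.693147 = 22.2.

22.2


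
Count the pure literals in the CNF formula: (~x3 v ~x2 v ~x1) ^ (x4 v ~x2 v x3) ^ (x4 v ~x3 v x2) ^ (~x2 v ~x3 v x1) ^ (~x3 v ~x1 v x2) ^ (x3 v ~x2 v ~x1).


A pure literal appears in only one polarity across all clauses.
Pure literals: x4 (positive only).
Count = 1.

1


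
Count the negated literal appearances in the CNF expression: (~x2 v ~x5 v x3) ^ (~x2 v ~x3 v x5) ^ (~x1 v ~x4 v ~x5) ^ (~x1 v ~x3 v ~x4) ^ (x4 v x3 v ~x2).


Scan each clause for negated literals.
Clause 1: 2 negative; Clause 2: 2 negative; Clause 3: 3 negative; Clause 4: 3 negative; Clause 5: 1 negative.
Total negative literal occurrences = 11.

11


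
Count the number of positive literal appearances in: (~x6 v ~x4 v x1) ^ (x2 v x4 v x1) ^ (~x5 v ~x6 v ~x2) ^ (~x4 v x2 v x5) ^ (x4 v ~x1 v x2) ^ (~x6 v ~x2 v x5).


Scan each clause for unnegated literals.
Clause 1: 1 positive; Clause 2: 3 positive; Clause 3: 0 positive; Clause 4: 2 positive; Clause 5: 2 positive; Clause 6: 1 positive.
Total positive literal occurrences = 9.

9


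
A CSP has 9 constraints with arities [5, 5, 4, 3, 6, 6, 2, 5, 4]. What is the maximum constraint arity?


The arities are: 5, 5, 4, 3, 6, 6, 2, 5, 4.
Scan for the maximum value.
Maximum arity = 6.

6


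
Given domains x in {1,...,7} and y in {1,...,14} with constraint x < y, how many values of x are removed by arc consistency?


For the constraint x < y, x needs a supporting value in y's domain.
x can be at most 13 (one less than y's maximum).
Valid x values from domain: 7 out of 7.
Pruned = 7 - 7 = 0.

0


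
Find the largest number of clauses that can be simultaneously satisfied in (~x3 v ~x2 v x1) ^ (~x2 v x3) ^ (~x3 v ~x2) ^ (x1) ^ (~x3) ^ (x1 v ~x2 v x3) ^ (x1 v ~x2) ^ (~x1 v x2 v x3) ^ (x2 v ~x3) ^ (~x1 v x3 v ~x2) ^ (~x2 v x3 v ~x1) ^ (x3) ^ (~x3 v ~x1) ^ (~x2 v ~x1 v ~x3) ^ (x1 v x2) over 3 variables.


Enumerate all 8 truth assignments.
For each, count how many of the 15 clauses are satisfied.
The formula is not fully satisfiable, so the maximum is below 15.
Maximum simultaneously satisfiable clauses = 13.

13


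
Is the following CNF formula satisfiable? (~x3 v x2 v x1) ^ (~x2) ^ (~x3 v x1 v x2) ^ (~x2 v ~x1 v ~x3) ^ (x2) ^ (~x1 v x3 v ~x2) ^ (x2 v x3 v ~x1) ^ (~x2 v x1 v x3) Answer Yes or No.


Check all 8 possible truth assignments.
Number of satisfying assignments found: 0.
The formula is unsatisfiable.

No


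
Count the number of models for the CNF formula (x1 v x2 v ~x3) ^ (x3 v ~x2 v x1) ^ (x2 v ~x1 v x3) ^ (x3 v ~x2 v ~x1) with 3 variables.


Enumerate all 8 truth assignments over 3 variables.
Test each against every clause.
Satisfying assignments found: 4.

4


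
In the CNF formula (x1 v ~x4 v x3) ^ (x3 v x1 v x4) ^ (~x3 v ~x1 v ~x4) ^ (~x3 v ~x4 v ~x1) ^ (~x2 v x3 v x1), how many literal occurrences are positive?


Scan each clause for unnegated literals.
Clause 1: 2 positive; Clause 2: 3 positive; Clause 3: 0 positive; Clause 4: 0 positive; Clause 5: 2 positive.
Total positive literal occurrences = 7.

7


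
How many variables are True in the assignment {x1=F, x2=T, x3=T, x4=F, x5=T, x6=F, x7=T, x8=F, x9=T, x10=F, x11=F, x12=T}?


The weight is the number of variables assigned True.
True variables: x2, x3, x5, x7, x9, x12.
Weight = 6.

6


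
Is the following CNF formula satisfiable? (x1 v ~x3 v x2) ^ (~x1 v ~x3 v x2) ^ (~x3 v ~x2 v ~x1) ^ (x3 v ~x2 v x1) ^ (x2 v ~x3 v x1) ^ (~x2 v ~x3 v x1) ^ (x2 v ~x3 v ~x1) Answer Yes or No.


Check all 8 possible truth assignments.
Number of satisfying assignments found: 3.
The formula is satisfiable.

Yes


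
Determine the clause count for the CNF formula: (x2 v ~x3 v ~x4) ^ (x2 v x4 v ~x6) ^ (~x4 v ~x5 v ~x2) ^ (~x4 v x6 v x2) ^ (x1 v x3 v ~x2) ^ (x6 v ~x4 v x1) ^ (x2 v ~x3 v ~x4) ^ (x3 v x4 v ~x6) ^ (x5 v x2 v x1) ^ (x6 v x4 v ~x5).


Each group enclosed in parentheses joined by ^ is one clause.
Counting the conjuncts: 10 clauses.

10


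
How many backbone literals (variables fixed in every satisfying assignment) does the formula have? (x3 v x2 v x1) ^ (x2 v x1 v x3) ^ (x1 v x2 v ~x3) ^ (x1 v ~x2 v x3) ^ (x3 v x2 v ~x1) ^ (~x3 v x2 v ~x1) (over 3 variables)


Find all satisfying assignments: 3 model(s).
Check which variables have the same value in every model.
Fixed variables: x2=T.
Backbone size = 1.

1


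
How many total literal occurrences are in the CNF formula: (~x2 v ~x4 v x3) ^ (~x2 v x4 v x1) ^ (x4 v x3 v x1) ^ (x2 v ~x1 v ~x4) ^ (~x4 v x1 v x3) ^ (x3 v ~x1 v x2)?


Clause lengths: 3, 3, 3, 3, 3, 3.
Sum = 3 + 3 + 3 + 3 + 3 + 3 = 18.

18


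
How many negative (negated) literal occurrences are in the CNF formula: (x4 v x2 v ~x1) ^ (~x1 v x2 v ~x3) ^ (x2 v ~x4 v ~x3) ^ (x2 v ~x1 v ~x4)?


Scan each clause for negated literals.
Clause 1: 1 negative; Clause 2: 2 negative; Clause 3: 2 negative; Clause 4: 2 negative.
Total negative literal occurrences = 7.

7


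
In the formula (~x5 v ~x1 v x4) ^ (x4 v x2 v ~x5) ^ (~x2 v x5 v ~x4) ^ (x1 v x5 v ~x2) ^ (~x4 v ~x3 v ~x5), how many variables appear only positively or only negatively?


A pure literal appears in only one polarity across all clauses.
Pure literals: x3 (negative only).
Count = 1.

1


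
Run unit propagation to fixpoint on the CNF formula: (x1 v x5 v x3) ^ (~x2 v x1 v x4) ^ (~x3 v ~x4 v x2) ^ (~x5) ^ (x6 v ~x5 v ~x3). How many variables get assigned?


Unit propagation repeatedly assigns the literal in any unit clause, then simplifies.
Assignments in order: x5 = F.
No further unit clauses remain.
Total variables assigned = 1.

1


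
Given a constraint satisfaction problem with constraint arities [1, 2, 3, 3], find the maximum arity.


The arities are: 1, 2, 3, 3.
Scan for the maximum value.
Maximum arity = 3.

3


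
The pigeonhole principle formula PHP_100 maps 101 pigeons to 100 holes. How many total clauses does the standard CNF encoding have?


The PHP encoding has two parts:
1) At-least-one-hole clauses: 101 (one per pigeon, each with 100 literals).
2) At-most-one-pigeon-per-hole clauses: 100 holes * C(101,2) = 100 * 5050 = 505000.
Total clauses = 101 + 505000 = 505101.

505101


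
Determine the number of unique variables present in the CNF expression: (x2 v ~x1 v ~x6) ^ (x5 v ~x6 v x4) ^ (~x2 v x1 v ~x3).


Identify each distinct variable in the formula.
Variables found: x1, x2, x3, x4, x5, x6.
Total distinct variables = 6.

6


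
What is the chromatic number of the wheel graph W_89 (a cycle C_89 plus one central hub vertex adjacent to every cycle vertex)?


W_89 consists of the cycle C_89 together with a hub vertex adjacent to every cycle vertex.
The cycle C_89 needs 3 colors (odd cycle -> 3).
The hub is adjacent to every cycle vertex, so it must receive a new color distinct from all of them.
Chromatic number = 3 + 1 = 4.

4


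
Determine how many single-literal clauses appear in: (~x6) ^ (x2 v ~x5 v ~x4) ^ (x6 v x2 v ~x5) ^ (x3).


A unit clause contains exactly one literal.
Unit clauses found: (~x6), (x3).
Count = 2.

2


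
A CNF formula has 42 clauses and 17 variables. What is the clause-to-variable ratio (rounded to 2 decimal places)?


Clause-to-variable ratio = clauses / variables.
42 / 17 = 2.47.

2.47


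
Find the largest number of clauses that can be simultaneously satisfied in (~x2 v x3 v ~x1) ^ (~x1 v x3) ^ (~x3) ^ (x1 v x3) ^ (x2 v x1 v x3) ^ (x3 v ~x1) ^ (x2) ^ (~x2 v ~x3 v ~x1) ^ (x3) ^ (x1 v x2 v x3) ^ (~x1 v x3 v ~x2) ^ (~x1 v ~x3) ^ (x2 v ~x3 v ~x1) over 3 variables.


Enumerate all 8 truth assignments.
For each, count how many of the 13 clauses are satisfied.
The formula is not fully satisfiable, so the maximum is below 13.
Maximum simultaneously satisfiable clauses = 12.

12


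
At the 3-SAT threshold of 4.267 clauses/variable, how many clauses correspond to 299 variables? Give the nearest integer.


The 3-SAT phase transition occurs at approximately 4.267 clauses per variable.
m = 4.267 * 299 = 1275.833.
Rounded to nearest integer: 1276.

1276


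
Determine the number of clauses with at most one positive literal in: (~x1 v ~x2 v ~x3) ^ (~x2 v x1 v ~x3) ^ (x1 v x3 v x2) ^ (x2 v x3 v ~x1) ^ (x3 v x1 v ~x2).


A Horn clause has at most one positive literal.
Clause 1: 0 positive lit(s) -> Horn
Clause 2: 1 positive lit(s) -> Horn
Clause 3: 3 positive lit(s) -> not Horn
Clause 4: 2 positive lit(s) -> not Horn
Clause 5: 2 positive lit(s) -> not Horn
Total Horn clauses = 2.

2


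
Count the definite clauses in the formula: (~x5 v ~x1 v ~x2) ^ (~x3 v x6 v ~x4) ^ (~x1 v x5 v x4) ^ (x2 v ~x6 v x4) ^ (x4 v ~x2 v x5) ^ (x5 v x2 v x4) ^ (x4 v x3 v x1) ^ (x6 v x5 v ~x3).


A definite clause has exactly one positive literal.
Clause 1: 0 positive -> not definite
Clause 2: 1 positive -> definite
Clause 3: 2 positive -> not definite
Clause 4: 2 positive -> not definite
Clause 5: 2 positive -> not definite
Clause 6: 3 positive -> not definite
Clause 7: 3 positive -> not definite
Clause 8: 2 positive -> not definite
Definite clause count = 1.

1


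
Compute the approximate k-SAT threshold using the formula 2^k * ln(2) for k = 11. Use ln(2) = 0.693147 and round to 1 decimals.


Using the asymptotic formula: threshold ~ 2^k * ln(2).
2^11 = 2048.
2048 * 0.693147 = 1419.6.

1419.6


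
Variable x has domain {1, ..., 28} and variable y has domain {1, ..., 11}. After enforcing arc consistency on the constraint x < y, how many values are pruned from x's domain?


For the constraint x < y, x needs a supporting value in y's domain.
x can be at most 10 (one less than y's maximum).
Valid x values from domain: 10 out of 28.
Pruned = 28 - 10 = 18.

18


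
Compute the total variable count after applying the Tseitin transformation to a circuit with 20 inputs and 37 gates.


The Tseitin transformation introduces one auxiliary variable per gate.
Total variables = inputs + gates = 20 + 37 = 57.

57


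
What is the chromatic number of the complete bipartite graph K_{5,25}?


K_{5,25} is bipartite by definition: the two parts are independent sets, with every edge crossing between them.
Color all vertices in one part with color 1 and all vertices in the other part with color 2.
Since the graph has at least one edge, one color does not suffice.
Chromatic number = 2.

2


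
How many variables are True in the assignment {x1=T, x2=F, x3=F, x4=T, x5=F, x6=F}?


The weight is the number of variables assigned True.
True variables: x1, x4.
Weight = 2.

2


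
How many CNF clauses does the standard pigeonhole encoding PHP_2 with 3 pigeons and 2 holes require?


The PHP encoding has two parts:
1) At-least-one-hole clauses: 3 (one per pigeon, each with 2 literals).
2) At-most-one-pigeon-per-hole clauses: 2 holes * C(3,2) = 2 * 3 = 6.
Total clauses = 3 + 6 = 9.

9


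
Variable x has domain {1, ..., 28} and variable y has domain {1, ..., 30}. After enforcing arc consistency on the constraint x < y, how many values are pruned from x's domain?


For the constraint x < y, x needs a supporting value in y's domain.
x can be at most 29 (one less than y's maximum).
Valid x values from domain: 28 out of 28.
Pruned = 28 - 28 = 0.

0


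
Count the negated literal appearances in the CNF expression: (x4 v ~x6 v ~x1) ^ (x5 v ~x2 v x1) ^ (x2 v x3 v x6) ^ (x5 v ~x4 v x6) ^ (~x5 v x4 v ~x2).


Scan each clause for negated literals.
Clause 1: 2 negative; Clause 2: 1 negative; Clause 3: 0 negative; Clause 4: 1 negative; Clause 5: 2 negative.
Total negative literal occurrences = 6.

6


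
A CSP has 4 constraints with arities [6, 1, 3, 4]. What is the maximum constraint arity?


The arities are: 6, 1, 3, 4.
Scan for the maximum value.
Maximum arity = 6.

6


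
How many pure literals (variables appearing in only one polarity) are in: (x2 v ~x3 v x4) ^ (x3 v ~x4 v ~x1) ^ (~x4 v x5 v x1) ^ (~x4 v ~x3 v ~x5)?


A pure literal appears in only one polarity across all clauses.
Pure literals: x2 (positive only).
Count = 1.

1


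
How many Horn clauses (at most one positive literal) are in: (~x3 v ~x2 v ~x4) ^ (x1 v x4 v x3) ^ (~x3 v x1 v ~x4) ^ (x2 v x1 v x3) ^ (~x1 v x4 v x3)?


A Horn clause has at most one positive literal.
Clause 1: 0 positive lit(s) -> Horn
Clause 2: 3 positive lit(s) -> not Horn
Clause 3: 1 positive lit(s) -> Horn
Clause 4: 3 positive lit(s) -> not Horn
Clause 5: 2 positive lit(s) -> not Horn
Total Horn clauses = 2.

2


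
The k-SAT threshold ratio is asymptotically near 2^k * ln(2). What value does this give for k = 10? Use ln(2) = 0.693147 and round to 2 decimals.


Using the asymptotic formula: threshold ~ 2^k * ln(2).
2^10 = 1024.
1024 * 0.693147 = 709.78.

709.78


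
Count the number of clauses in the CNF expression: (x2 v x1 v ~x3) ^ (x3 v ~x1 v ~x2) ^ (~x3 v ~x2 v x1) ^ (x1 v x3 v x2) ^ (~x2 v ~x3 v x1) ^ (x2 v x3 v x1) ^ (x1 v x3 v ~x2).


Each group enclosed in parentheses joined by ^ is one clause.
Counting the conjuncts: 7 clauses.

7


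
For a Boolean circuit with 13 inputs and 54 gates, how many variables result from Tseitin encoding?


The Tseitin transformation introduces one auxiliary variable per gate.
Total variables = inputs + gates = 13 + 54 = 67.

67


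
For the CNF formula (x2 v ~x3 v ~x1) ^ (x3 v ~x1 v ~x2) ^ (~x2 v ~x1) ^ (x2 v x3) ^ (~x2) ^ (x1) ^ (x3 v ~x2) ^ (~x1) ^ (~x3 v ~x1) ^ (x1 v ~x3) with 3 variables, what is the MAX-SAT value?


Enumerate all 8 truth assignments.
For each, count how many of the 10 clauses are satisfied.
The formula is not fully satisfiable, so the maximum is below 10.
Maximum simultaneously satisfiable clauses = 8.

8


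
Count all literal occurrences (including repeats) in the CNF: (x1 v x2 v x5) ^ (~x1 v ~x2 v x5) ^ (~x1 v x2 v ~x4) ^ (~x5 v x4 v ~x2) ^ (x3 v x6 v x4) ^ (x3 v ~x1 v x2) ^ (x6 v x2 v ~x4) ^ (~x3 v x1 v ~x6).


Clause lengths: 3, 3, 3, 3, 3, 3, 3, 3.
Sum = 3 + 3 + 3 + 3 + 3 + 3 + 3 + 3 = 24.

24


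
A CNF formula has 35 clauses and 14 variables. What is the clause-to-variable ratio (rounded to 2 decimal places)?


Clause-to-variable ratio = clauses / variables.
35 / 14 = 2.5.

2.5


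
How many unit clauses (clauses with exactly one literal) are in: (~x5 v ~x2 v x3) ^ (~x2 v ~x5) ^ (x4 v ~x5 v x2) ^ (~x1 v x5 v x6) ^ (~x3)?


A unit clause contains exactly one literal.
Unit clauses found: (~x3).
Count = 1.

1


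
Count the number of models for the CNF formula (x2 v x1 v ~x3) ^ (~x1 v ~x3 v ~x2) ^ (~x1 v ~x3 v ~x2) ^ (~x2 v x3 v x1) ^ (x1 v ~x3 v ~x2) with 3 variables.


Enumerate all 8 truth assignments over 3 variables.
Test each against every clause.
Satisfying assignments found: 4.

4


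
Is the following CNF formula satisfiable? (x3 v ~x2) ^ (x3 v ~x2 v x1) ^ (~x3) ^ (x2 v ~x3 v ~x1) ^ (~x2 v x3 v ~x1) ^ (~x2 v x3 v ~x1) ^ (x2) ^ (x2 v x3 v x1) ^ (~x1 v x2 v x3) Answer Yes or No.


Check all 8 possible truth assignments.
Number of satisfying assignments found: 0.
The formula is unsatisfiable.

No


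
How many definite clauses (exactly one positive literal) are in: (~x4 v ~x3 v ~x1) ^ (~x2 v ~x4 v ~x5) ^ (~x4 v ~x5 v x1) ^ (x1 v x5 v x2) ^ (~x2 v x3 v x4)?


A definite clause has exactly one positive literal.
Clause 1: 0 positive -> not definite
Clause 2: 0 positive -> not definite
Clause 3: 1 positive -> definite
Clause 4: 3 positive -> not definite
Clause 5: 2 positive -> not definite
Definite clause count = 1.

1


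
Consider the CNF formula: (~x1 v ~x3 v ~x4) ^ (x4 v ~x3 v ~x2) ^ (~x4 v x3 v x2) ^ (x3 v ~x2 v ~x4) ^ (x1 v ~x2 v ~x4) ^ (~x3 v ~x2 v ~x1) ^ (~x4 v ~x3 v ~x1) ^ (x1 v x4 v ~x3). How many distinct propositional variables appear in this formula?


Identify each distinct variable in the formula.
Variables found: x1, x2, x3, x4.
Total distinct variables = 4.

4


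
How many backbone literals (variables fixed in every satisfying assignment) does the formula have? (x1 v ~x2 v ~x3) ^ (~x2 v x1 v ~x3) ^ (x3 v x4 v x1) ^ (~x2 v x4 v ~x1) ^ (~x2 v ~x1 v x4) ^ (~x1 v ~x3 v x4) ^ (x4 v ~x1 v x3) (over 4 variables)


Find all satisfying assignments: 8 model(s).
Check which variables have the same value in every model.
No variable is fixed across all models.
Backbone size = 0.

0


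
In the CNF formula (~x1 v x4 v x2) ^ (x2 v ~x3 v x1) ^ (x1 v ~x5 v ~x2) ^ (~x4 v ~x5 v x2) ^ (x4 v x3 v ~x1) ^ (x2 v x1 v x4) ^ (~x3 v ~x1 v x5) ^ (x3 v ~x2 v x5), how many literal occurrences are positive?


Scan each clause for unnegated literals.
Clause 1: 2 positive; Clause 2: 2 positive; Clause 3: 1 positive; Clause 4: 1 positive; Clause 5: 2 positive; Clause 6: 3 positive; Clause 7: 1 positive; Clause 8: 2 positive.
Total positive literal occurrences = 14.

14


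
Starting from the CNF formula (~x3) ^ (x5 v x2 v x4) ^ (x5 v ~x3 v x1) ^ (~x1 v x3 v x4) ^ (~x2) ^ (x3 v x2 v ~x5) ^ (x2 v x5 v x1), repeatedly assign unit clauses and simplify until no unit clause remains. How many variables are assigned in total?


Unit propagation repeatedly assigns the literal in any unit clause, then simplifies.
Assignments in order: x3 = F, x2 = F, x5 = F, x4 = T, x1 = T.
No further unit clauses remain.
Total variables assigned = 5.

5


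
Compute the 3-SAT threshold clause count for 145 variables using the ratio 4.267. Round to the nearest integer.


The 3-SAT phase transition occurs at approximately 4.267 clauses per variable.
m = 4.267 * 145 = 618.715.
Rounded to nearest integer: 619.

619


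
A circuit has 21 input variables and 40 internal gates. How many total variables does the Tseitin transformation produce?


The Tseitin transformation introduces one auxiliary variable per gate.
Total variables = inputs + gates = 21 + 40 = 61.

61


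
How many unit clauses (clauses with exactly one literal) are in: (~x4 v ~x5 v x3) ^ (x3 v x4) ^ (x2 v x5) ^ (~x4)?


A unit clause contains exactly one literal.
Unit clauses found: (~x4).
Count = 1.

1


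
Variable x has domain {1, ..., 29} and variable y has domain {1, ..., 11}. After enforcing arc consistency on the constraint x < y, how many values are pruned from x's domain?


For the constraint x < y, x needs a supporting value in y's domain.
x can be at most 10 (one less than y's maximum).
Valid x values from domain: 10 out of 29.
Pruned = 29 - 10 = 19.

19


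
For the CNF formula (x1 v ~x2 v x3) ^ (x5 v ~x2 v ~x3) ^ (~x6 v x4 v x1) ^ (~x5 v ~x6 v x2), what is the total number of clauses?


Each group enclosed in parentheses joined by ^ is one clause.
Counting the conjuncts: 4 clauses.

4


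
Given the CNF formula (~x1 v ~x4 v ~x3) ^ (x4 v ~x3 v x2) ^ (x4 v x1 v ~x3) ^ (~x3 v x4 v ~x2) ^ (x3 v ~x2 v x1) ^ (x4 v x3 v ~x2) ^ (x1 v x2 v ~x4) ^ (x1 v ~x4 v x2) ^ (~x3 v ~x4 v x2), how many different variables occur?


Identify each distinct variable in the formula.
Variables found: x1, x2, x3, x4.
Total distinct variables = 4.

4


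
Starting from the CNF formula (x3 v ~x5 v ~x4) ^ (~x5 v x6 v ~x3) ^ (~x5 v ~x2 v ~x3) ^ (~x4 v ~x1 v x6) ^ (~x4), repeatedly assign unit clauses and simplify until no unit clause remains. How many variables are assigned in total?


Unit propagation repeatedly assigns the literal in any unit clause, then simplifies.
Assignments in order: x4 = F.
No further unit clauses remain.
Total variables assigned = 1.

1


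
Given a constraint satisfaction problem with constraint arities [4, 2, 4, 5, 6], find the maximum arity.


The arities are: 4, 2, 4, 5, 6.
Scan for the maximum value.
Maximum arity = 6.

6


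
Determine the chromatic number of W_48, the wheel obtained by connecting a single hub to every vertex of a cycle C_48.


W_48 consists of the cycle C_48 together with a hub vertex adjacent to every cycle vertex.
The cycle C_48 needs 2 colors (even cycle -> 2).
The hub is adjacent to every cycle vertex, so it must receive a new color distinct from all of them.
Chromatic number = 2 + 1 = 3.

3


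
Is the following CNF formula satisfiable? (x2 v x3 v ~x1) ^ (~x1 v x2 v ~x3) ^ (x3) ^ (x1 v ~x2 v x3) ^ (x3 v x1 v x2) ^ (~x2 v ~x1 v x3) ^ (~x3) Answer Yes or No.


Check all 8 possible truth assignments.
Number of satisfying assignments found: 0.
The formula is unsatisfiable.

No


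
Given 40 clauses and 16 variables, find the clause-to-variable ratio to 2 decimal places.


Clause-to-variable ratio = clauses / variables.
40 / 16 = 2.5.

2.5


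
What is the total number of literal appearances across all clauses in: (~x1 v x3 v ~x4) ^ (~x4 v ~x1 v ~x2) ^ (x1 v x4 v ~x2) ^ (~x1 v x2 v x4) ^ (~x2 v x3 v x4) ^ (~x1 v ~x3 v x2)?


Clause lengths: 3, 3, 3, 3, 3, 3.
Sum = 3 + 3 + 3 + 3 + 3 + 3 = 18.

18


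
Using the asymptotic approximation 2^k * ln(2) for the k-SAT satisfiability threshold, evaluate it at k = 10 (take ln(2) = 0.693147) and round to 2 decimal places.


Using the asymptotic formula: threshold ~ 2^k * ln(2).
2^10 = 1024.
1024 * 0.693147 = 709.78.

709.78


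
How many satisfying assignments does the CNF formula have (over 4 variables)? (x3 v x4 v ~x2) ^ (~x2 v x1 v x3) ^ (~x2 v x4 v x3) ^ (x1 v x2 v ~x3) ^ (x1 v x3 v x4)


Enumerate all 16 truth assignments over 4 variables.
Test each against every clause.
Satisfying assignments found: 10.

10


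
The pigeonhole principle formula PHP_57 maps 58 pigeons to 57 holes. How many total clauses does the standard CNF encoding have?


The PHP encoding has two parts:
1) At-least-one-hole clauses: 58 (one per pigeon, each with 57 literals).
2) At-most-one-pigeon-per-hole clauses: 57 holes * C(58,2) = 57 * 1653 = 94221.
Total clauses = 58 + 94221 = 94279.

94279


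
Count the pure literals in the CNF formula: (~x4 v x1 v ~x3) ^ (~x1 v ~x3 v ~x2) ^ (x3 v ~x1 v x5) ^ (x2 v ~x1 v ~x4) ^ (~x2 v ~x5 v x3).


A pure literal appears in only one polarity across all clauses.
Pure literals: x4 (negative only).
Count = 1.

1


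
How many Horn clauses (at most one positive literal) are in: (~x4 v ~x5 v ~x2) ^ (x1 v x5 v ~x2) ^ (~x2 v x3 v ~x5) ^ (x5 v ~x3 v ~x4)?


A Horn clause has at most one positive literal.
Clause 1: 0 positive lit(s) -> Horn
Clause 2: 2 positive lit(s) -> not Horn
Clause 3: 1 positive lit(s) -> Horn
Clause 4: 1 positive lit(s) -> Horn
Total Horn clauses = 3.

3


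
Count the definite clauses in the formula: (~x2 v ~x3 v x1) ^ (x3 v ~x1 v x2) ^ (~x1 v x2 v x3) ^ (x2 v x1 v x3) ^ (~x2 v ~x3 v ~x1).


A definite clause has exactly one positive literal.
Clause 1: 1 positive -> definite
Clause 2: 2 positive -> not definite
Clause 3: 2 positive -> not definite
Clause 4: 3 positive -> not definite
Clause 5: 0 positive -> not definite
Definite clause count = 1.

1


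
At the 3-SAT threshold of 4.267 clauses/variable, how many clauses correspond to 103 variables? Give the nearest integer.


The 3-SAT phase transition occurs at approximately 4.267 clauses per variable.
m = 4.267 * 103 = 439.501.
Rounded to nearest integer: 440.

440


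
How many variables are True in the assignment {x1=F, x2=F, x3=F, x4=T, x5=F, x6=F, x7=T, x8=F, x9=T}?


The weight is the number of variables assigned True.
True variables: x4, x7, x9.
Weight = 3.

3


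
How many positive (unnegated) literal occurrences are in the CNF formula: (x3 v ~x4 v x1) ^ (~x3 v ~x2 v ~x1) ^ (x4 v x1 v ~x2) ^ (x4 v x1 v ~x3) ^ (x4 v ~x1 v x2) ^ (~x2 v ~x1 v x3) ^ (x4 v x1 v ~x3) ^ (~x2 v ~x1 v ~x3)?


Scan each clause for unnegated literals.
Clause 1: 2 positive; Clause 2: 0 positive; Clause 3: 2 positive; Clause 4: 2 positive; Clause 5: 2 positive; Clause 6: 1 positive; Clause 7: 2 positive; Clause 8: 0 positive.
Total positive literal occurrences = 11.

11


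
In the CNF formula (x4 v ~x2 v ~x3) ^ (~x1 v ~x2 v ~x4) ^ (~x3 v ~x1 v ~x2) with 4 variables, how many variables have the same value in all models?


Find all satisfying assignments: 12 model(s).
Check which variables have the same value in every model.
No variable is fixed across all models.
Backbone size = 0.

0


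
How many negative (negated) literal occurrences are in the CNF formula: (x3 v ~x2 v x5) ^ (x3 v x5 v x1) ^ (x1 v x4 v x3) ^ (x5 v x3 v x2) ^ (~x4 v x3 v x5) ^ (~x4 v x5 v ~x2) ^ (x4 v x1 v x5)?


Scan each clause for negated literals.
Clause 1: 1 negative; Clause 2: 0 negative; Clause 3: 0 negative; Clause 4: 0 negative; Clause 5: 1 negative; Clause 6: 2 negative; Clause 7: 0 negative.
Total negative literal occurrences = 4.

4


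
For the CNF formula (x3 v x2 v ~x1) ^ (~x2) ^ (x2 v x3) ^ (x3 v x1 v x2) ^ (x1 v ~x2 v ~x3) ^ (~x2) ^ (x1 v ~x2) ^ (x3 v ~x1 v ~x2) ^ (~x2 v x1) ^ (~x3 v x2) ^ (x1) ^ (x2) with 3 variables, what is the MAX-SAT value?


Enumerate all 8 truth assignments.
For each, count how many of the 12 clauses are satisfied.
The formula is not fully satisfiable, so the maximum is below 12.
Maximum simultaneously satisfiable clauses = 10.

10
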